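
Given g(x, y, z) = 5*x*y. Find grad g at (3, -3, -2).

(-15, 15, 0)

∂g/∂x = 5*y
∂g/∂y = 5*x
∂g/∂z = 0
∇g = (5*y, 5*x, 0)
At (3, -3, -2): (-15, 15, 0).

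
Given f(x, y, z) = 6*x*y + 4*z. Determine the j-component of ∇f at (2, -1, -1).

12

(∇f)_2 = ∂f/∂y = 6*x
At (2, -1, -1): 12.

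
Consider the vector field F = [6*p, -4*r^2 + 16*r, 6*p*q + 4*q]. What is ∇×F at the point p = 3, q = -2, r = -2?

(∇×F)₁ = ∂F₃/∂q − ∂F₂/∂r = 6*p + 8*r - 12
(∇×F)₂ = ∂F₁/∂r − ∂F₃/∂p = -6*q
(∇×F)₃ = ∂F₂/∂p − ∂F₁/∂q = 0
∇×F = (6*p + 8*r - 12, -6*q, 0)
At (3, -2, -2): (-10, 12, 0).

(-10, 12, 0)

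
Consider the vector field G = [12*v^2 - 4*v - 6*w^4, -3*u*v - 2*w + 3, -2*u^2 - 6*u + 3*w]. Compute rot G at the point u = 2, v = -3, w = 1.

(∇×G)₁ = ∂G₃/∂v − ∂G₂/∂w = 2
(∇×G)₂ = ∂G₁/∂w − ∂G₃/∂u = 4*u - 24*w^3 + 6
(∇×G)₃ = ∂G₂/∂u − ∂G₁/∂v = -27*v + 4
∇×G = (2, 4*u - 24*w^3 + 6, -27*v + 4)
At (2, -3, 1): (2, -10, 85).

(2, -10, 85)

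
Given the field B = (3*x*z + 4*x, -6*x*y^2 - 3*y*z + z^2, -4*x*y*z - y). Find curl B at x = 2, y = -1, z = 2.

(-24, -2, -6)

(∇×B)₁ = ∂B₃/∂y − ∂B₂/∂z = -4*x*z + 3*y - 2*z - 1
(∇×B)₂ = ∂B₁/∂z − ∂B₃/∂x = 3*x + 4*y*z
(∇×B)₃ = ∂B₂/∂x − ∂B₁/∂y = -6*y^2
∇×B = (-4*x*z + 3*y - 2*z - 1, 3*x + 4*y*z, -6*y^2)
At (2, -1, 2): (-24, -2, -6).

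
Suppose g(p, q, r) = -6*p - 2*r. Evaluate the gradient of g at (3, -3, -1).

(-6, 0, -2)

∂g/∂p = -6
∂g/∂q = 0
∂g/∂r = -2
∇g = (-6, 0, -2)
At (3, -3, -1): (-6, 0, -2).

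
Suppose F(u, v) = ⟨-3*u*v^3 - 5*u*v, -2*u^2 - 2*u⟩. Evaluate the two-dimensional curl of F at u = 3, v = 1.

28

∂F₂/∂u = -4*u - 2
∂F₁/∂v = -9*u*v^2 - 5*u
Scalar curl = 9*u*v^2 + u - 2
At (3, 1): 28.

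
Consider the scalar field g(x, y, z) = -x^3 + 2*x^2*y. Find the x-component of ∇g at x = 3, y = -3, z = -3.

-63

(∇g)_1 = ∂g/∂x = -3*x^2 + 4*x*y
At (3, -3, -3): -63.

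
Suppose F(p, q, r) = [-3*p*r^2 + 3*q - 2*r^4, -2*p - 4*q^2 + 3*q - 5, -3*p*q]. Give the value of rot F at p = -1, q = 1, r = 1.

(3, 1, -5)

(∇×F)₁ = ∂F₃/∂q − ∂F₂/∂r = -3*p
(∇×F)₂ = ∂F₁/∂r − ∂F₃/∂p = -6*p*r + 3*q - 8*r^3
(∇×F)₃ = ∂F₂/∂p − ∂F₁/∂q = -5
∇×F = (-3*p, -6*p*r + 3*q - 8*r^3, -5)
At (-1, 1, 1): (3, 1, -5).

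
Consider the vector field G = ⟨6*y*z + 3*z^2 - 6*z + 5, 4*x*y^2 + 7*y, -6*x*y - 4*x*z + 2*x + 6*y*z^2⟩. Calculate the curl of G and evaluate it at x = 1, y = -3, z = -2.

(18, -64, 48)

(∇×G)₁ = ∂G₃/∂y − ∂G₂/∂z = -6*x + 6*z^2
(∇×G)₂ = ∂G₁/∂z − ∂G₃/∂x = 12*y + 10*z - 8
(∇×G)₃ = ∂G₂/∂x − ∂G₁/∂y = 4*y^2 - 6*z
∇×G = (-6*x + 6*z^2, 12*y + 10*z - 8, 4*y^2 - 6*z)
At (1, -3, -2): (18, -64, 48).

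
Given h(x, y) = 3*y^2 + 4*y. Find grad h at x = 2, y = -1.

(0, -2)

∂h/∂x = 0
∂h/∂y = 6*y + 4
∇h = (0, 6*y + 4)
At (2, -1): (0, -2).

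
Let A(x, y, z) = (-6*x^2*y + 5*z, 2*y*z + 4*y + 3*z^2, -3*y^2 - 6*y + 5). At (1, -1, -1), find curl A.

(8, 5, 6)

(∇×A)₁ = ∂A₃/∂y − ∂A₂/∂z = -8*y - 6*z - 6
(∇×A)₂ = ∂A₁/∂z − ∂A₃/∂x = 5
(∇×A)₃ = ∂A₂/∂x − ∂A₁/∂y = 6*x^2
∇×A = (-8*y - 6*z - 6, 5, 6*x^2)
At (1, -1, -1): (8, 5, 6).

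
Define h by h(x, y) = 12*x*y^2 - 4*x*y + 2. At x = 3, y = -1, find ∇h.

(16, -84)

∂h/∂x = 12*y^2 - 4*y
∂h/∂y = 24*x*y - 4*x
∇h = (12*y^2 - 4*y, 24*x*y - 4*x)
At (3, -1): (16, -84).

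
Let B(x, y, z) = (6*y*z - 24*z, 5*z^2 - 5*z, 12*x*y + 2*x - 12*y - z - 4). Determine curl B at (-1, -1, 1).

(-29, -20, -6)

(∇×B)₁ = ∂B₃/∂y − ∂B₂/∂z = 12*x - 10*z - 7
(∇×B)₂ = ∂B₁/∂z − ∂B₃/∂x = -6*y - 26
(∇×B)₃ = ∂B₂/∂x − ∂B₁/∂y = -6*z
∇×B = (12*x - 10*z - 7, -6*y - 26, -6*z)
At (-1, -1, 1): (-29, -20, -6).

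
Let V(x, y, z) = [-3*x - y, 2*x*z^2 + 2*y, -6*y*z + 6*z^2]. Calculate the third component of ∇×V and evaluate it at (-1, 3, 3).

19

(∇×V)_3 = ∂V₂/∂x − ∂V₁/∂y
= 2*z^2 − (-1)
= 2*z^2 + 1
At (-1, 3, 3): 19.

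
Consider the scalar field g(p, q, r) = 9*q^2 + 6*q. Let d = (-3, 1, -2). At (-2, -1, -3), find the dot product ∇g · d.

-12

∂g/∂p = 0
∂g/∂q = 18*q + 6
∂g/∂r = 0
∇g at (-2, -1, -3) = (0, -12, 0)
∇g · d = (0)(-3) + (-12)(1) + (0)(-2) = -12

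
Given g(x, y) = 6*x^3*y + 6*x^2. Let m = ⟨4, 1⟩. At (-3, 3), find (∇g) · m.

1638

∂g/∂x = 18*x^2*y + 12*x
∂g/∂y = 6*x^3
∇g at (-3, 3) = (450, -162)
∇g · m = (450)(4) + (-162)(1) = 1638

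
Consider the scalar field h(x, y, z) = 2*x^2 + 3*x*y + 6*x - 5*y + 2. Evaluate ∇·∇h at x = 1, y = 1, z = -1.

4

∂²h/∂x² = 4
∂²h/∂y² = 0
∂²h/∂z² = 0
∇²h = 4
At (1, 1, -1): 4.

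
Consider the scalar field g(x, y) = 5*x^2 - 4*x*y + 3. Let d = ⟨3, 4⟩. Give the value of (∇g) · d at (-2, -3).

∂g/∂x = 10*x - 4*y
∂g/∂y = -4*x
∇g at (-2, -3) = (-8, 8)
∇g · d = (-8)(3) + (8)(4) = 8

8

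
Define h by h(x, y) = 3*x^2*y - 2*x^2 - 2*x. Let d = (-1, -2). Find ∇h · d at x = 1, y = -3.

18

∂h/∂x = 6*x*y - 4*x - 2
∂h/∂y = 3*x^2
∇h at (1, -3) = (-24, 3)
∇h · d = (-24)(-1) + (3)(-2) = 18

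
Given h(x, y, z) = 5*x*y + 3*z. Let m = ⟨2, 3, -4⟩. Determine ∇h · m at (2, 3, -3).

∂h/∂x = 5*y
∂h/∂y = 5*x
∂h/∂z = 3
∇h at (2, 3, -3) = (15, 10, 3)
∇h · m = (15)(2) + (10)(3) + (3)(-4) = 48

48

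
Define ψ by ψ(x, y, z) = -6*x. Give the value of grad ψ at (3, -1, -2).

(-6, 0, 0)

∂ψ/∂x = -6
∂ψ/∂y = 0
∂ψ/∂z = 0
∇ψ = (-6, 0, 0)
At (3, -1, -2): (-6, 0, 0).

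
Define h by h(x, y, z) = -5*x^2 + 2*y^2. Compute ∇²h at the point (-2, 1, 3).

-6

∂²h/∂x² = -10
∂²h/∂y² = 4
∂²h/∂z² = 0
∇²h = -6
At (-2, 1, 3): -6.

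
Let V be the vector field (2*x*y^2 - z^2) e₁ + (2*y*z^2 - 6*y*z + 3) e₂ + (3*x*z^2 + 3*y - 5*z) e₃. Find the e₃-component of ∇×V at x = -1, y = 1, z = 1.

4

(∇×V)_3 = ∂V₂/∂x − ∂V₁/∂y
= 0 − (4*x*y)
= -4*x*y
At (-1, 1, 1): 4.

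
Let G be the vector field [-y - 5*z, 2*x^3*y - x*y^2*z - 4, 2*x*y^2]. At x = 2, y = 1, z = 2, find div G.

8

∂G₁/∂x = 0
∂G₂/∂y = 2*x^3 - 2*x*y*z
∂G₃/∂z = 0
∇·G = 2*x^3 - 2*x*y*z
At (2, 1, 2): 8.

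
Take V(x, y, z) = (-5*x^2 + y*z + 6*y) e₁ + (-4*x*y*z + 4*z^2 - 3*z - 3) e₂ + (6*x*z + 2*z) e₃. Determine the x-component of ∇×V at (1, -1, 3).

(∇×V)_1 = ∂V₃/∂y − ∂V₂/∂z
= 0 − (-4*x*y + 8*z - 3)
= 4*x*y - 8*z + 3
At (1, -1, 3): -25.

-25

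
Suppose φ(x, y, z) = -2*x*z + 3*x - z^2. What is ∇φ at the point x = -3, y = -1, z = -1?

(5, 0, 8)

∂φ/∂x = -2*z + 3
∂φ/∂y = 0
∂φ/∂z = -2*x - 2*z
∇φ = (-2*z + 3, 0, -2*x - 2*z)
At (-3, -1, -1): (5, 0, 8).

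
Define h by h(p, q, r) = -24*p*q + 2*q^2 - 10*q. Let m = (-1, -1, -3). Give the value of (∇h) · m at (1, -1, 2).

∂h/∂p = -24*q
∂h/∂q = -24*p + 4*q - 10
∂h/∂r = 0
∇h at (1, -1, 2) = (24, -38, 0)
∇h · m = (24)(-1) + (-38)(-1) + (0)(-3) = 14

14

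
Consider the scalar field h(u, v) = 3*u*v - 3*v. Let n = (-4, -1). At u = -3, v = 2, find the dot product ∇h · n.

-12

∂h/∂u = 3*v
∂h/∂v = 3*u - 3
∇h at (-3, 2) = (6, -12)
∇h · n = (6)(-4) + (-12)(-1) = -12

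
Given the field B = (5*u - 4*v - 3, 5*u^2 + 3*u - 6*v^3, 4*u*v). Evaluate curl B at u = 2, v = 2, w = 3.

(8, -8, 27)

(∇×B)₁ = ∂B₃/∂v − ∂B₂/∂w = 4*u
(∇×B)₂ = ∂B₁/∂w − ∂B₃/∂u = -4*v
(∇×B)₃ = ∂B₂/∂u − ∂B₁/∂v = 10*u + 7
∇×B = (4*u, -4*v, 10*u + 7)
At (2, 2, 3): (8, -8, 27).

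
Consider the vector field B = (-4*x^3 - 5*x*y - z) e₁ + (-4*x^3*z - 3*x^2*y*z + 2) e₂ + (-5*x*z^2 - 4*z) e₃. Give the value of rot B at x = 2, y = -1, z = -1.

(∇×B)₁ = ∂B₃/∂y − ∂B₂/∂z = 4*x^3 + 3*x^2*y
(∇×B)₂ = ∂B₁/∂z − ∂B₃/∂x = 5*z^2 - 1
(∇×B)₃ = ∂B₂/∂x − ∂B₁/∂y = -12*x^2*z - 6*x*y*z + 5*x
∇×B = (4*x^3 + 3*x^2*y, 5*z^2 - 1, -12*x^2*z - 6*x*y*z + 5*x)
At (2, -1, -1): (20, 4, 46).

(20, 4, 46)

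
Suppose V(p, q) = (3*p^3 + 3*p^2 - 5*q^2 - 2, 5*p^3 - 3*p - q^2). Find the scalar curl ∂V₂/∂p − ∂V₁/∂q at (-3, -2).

112

∂V₂/∂p = 15*p^2 - 3
∂V₁/∂q = -10*q
Scalar curl = 15*p^2 + 10*q - 3
At (-3, -2): 112.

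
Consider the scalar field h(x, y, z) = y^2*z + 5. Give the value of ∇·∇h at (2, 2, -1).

∂²h/∂x² = 0
∂²h/∂y² = 2*z
∂²h/∂z² = 0
∇²h = 2*z
At (2, 2, -1): -2.

-2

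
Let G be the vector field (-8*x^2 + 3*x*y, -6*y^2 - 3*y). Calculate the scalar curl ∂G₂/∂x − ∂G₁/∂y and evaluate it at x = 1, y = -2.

∂G₂/∂x = 0
∂G₁/∂y = 3*x
Scalar curl = -3*x
At (1, -2): -3.

-3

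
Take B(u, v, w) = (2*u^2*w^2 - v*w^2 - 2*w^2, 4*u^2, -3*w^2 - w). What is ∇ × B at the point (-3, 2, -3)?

(0, -84, -15)

(∇×B)₁ = ∂B₃/∂v − ∂B₂/∂w = 0
(∇×B)₂ = ∂B₁/∂w − ∂B₃/∂u = 4*u^2*w - 2*v*w - 4*w
(∇×B)₃ = ∂B₂/∂u − ∂B₁/∂v = 8*u + w^2
∇×B = (0, 4*u^2*w - 2*v*w - 4*w, 8*u + w^2)
At (-3, 2, -3): (0, -84, -15).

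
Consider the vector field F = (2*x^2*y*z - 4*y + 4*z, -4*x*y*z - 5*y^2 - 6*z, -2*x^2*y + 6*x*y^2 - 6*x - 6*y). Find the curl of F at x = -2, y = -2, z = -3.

(56, -14, 4)

(∇×F)₁ = ∂F₃/∂y − ∂F₂/∂z = -2*x^2 + 16*x*y
(∇×F)₂ = ∂F₁/∂z − ∂F₃/∂x = 2*x^2*y + 4*x*y - 6*y^2 + 10
(∇×F)₃ = ∂F₂/∂x − ∂F₁/∂y = -2*x^2*z - 4*y*z + 4
∇×F = (-2*x^2 + 16*x*y, 2*x^2*y + 4*x*y - 6*y^2 + 10, -2*x^2*z - 4*y*z + 4)
At (-2, -2, -3): (56, -14, 4).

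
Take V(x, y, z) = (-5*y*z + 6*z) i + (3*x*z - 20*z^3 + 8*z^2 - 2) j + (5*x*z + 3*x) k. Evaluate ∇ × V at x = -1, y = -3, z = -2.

(275, 28, -16)

(∇×V)₁ = ∂V₃/∂y − ∂V₂/∂z = -3*x + 60*z^2 - 16*z
(∇×V)₂ = ∂V₁/∂z − ∂V₃/∂x = -5*y - 5*z + 3
(∇×V)₃ = ∂V₂/∂x − ∂V₁/∂y = 8*z
∇×V = (-3*x + 60*z^2 - 16*z, -5*y - 5*z + 3, 8*z)
At (-1, -3, -2): (275, 28, -16).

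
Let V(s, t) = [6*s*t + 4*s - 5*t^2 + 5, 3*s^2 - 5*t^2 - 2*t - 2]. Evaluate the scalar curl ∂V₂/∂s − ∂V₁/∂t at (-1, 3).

30

∂V₂/∂s = 6*s
∂V₁/∂t = 6*s - 10*t
Scalar curl = 10*t
At (-1, 3): 30.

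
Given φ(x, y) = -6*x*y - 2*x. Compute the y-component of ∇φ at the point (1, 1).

-6

(∇φ)_2 = ∂φ/∂y = -6*x
At (1, 1): -6.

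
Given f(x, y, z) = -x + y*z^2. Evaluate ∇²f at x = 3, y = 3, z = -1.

∂²f/∂x² = 0
∂²f/∂y² = 0
∂²f/∂z² = 2*y
∇²f = 2*y
At (3, 3, -1): 6.

6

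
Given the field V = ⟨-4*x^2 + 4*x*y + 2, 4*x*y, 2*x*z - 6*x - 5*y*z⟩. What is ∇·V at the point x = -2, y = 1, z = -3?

∂V₁/∂x = -8*x + 4*y
∂V₂/∂y = 4*x
∂V₃/∂z = 2*x - 5*y
∇·V = -2*x - y
At (-2, 1, -3): 3.

3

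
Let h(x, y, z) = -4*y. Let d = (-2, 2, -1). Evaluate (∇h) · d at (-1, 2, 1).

-8

∂h/∂x = 0
∂h/∂y = -4
∂h/∂z = 0
∇h at (-1, 2, 1) = (0, -4, 0)
∇h · d = (0)(-2) + (-4)(2) + (0)(-1) = -8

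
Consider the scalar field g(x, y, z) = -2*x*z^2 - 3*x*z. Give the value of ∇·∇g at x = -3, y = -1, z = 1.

12

∂²g/∂x² = 0
∂²g/∂y² = 0
∂²g/∂z² = -4*x
∇²g = -4*x
At (-3, -1, 1): 12.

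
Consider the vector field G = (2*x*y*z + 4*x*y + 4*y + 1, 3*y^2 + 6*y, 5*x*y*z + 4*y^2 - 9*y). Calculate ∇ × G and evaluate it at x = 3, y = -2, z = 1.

(-10, -2, -22)

(∇×G)₁ = ∂G₃/∂y − ∂G₂/∂z = 5*x*z + 8*y - 9
(∇×G)₂ = ∂G₁/∂z − ∂G₃/∂x = 2*x*y - 5*y*z
(∇×G)₃ = ∂G₂/∂x − ∂G₁/∂y = -2*x*z - 4*x - 4
∇×G = (5*x*z + 8*y - 9, 2*x*y - 5*y*z, -2*x*z - 4*x - 4)
At (3, -2, 1): (-10, -2, -22).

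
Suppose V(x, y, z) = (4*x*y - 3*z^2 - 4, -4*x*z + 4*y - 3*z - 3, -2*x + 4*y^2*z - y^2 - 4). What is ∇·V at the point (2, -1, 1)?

4

∂V₁/∂x = 4*y
∂V₂/∂y = 4
∂V₃/∂z = 4*y^2
∇·V = 4*y^2 + 4*y + 4
At (2, -1, 1): 4.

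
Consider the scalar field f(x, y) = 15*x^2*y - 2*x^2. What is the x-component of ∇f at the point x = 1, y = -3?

(∇f)_1 = ∂f/∂x = 30*x*y - 4*x
At (1, -3): -94.

-94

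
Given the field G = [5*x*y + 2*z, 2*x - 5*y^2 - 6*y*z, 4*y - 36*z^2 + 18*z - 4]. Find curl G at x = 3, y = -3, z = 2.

(∇×G)₁ = ∂G₃/∂y − ∂G₂/∂z = 6*y + 4
(∇×G)₂ = ∂G₁/∂z − ∂G₃/∂x = 2
(∇×G)₃ = ∂G₂/∂x − ∂G₁/∂y = -5*x + 2
∇×G = (6*y + 4, 2, -5*x + 2)
At (3, -3, 2): (-14, 2, -13).

(-14, 2, -13)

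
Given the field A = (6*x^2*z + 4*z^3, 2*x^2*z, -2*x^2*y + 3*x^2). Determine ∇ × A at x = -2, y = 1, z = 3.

(-16, 136, -24)

(∇×A)₁ = ∂A₃/∂y − ∂A₂/∂z = -4*x^2
(∇×A)₂ = ∂A₁/∂z − ∂A₃/∂x = 6*x^2 + 4*x*y - 6*x + 12*z^2
(∇×A)₃ = ∂A₂/∂x − ∂A₁/∂y = 4*x*z
∇×A = (-4*x^2, 6*x^2 + 4*x*y - 6*x + 12*z^2, 4*x*z)
At (-2, 1, 3): (-16, 136, -24).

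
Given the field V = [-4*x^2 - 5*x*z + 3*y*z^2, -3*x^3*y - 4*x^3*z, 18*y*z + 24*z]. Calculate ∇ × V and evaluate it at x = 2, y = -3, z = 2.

(∇×V)₁ = ∂V₃/∂y − ∂V₂/∂z = 4*x^3 + 18*z
(∇×V)₂ = ∂V₁/∂z − ∂V₃/∂x = -5*x + 6*y*z
(∇×V)₃ = ∂V₂/∂x − ∂V₁/∂y = -9*x^2*y - 12*x^2*z - 3*z^2
∇×V = (4*x^3 + 18*z, -5*x + 6*y*z, -9*x^2*y - 12*x^2*z - 3*z^2)
At (2, -3, 2): (68, -46, 0).

(68, -46, 0)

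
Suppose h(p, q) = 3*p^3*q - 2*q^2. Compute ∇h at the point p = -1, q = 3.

(27, -15)

∂h/∂p = 9*p^2*q
∂h/∂q = 3*p^3 - 4*q
∇h = (9*p^2*q, 3*p^3 - 4*q)
At (-1, 3): (27, -15).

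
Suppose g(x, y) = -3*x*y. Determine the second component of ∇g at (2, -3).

-6

(∇g)_2 = ∂g/∂y = -3*x
At (2, -3): -6.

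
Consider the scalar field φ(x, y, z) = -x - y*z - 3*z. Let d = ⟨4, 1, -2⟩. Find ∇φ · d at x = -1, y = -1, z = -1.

∂φ/∂x = -1
∂φ/∂y = -z
∂φ/∂z = -y - 3
∇φ at (-1, -1, -1) = (-1, 1, -2)
∇φ · d = (-1)(4) + (1)(1) + (-2)(-2) = 1

1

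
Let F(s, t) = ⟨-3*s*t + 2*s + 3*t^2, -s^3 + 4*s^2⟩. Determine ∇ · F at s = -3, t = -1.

5

∂F₁/∂s = -3*t + 2
∂F₂/∂t = 0
∇·F = -3*t + 2
At (-3, -1): 5.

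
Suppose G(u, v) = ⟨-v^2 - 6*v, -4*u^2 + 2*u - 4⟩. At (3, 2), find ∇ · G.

∂G₁/∂u = 0
∂G₂/∂v = 0
∇·G = 0
At (3, 2): 0.

0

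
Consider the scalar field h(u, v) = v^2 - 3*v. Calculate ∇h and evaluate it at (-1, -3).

(0, -9)

∂h/∂u = 0
∂h/∂v = 2*v - 3
∇h = (0, 2*v - 3)
At (-1, -3): (0, -9).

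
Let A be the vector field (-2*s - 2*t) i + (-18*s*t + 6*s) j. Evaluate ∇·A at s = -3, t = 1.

∂A₁/∂s = -2
∂A₂/∂t = -18*s
∇·A = -18*s - 2
At (-3, 1): 52.

52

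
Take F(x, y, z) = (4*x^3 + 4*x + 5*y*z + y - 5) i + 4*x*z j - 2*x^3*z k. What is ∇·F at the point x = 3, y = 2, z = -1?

∂F₁/∂x = 12*x^2 + 4
∂F₂/∂y = 0
∂F₃/∂z = -2*x^3
∇·F = -2*x^3 + 12*x^2 + 4
At (3, 2, -1): 58.

58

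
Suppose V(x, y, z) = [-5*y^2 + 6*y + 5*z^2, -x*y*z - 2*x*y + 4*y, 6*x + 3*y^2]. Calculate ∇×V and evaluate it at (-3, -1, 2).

(∇×V)₁ = ∂V₃/∂y − ∂V₂/∂z = x*y + 6*y
(∇×V)₂ = ∂V₁/∂z − ∂V₃/∂x = 10*z - 6
(∇×V)₃ = ∂V₂/∂x − ∂V₁/∂y = -y*z + 8*y - 6
∇×V = (x*y + 6*y, 10*z - 6, -y*z + 8*y - 6)
At (-3, -1, 2): (-3, 14, -12).

(-3, 14, -12)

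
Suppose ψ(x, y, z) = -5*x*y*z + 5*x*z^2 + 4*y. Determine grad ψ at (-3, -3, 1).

∂ψ/∂x = -5*y*z + 5*z^2
∂ψ/∂y = -5*x*z + 4
∂ψ/∂z = -5*x*y + 10*x*z
∇ψ = (-5*y*z + 5*z^2, -5*x*z + 4, -5*x*y + 10*x*z)
At (-3, -3, 1): (20, 19, -75).

(20, 19, -75)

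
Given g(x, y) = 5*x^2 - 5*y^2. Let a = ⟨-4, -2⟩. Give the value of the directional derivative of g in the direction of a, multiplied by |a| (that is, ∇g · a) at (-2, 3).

∂g/∂x = 10*x
∂g/∂y = -10*y
∇g at (-2, 3) = (-20, -30)
∇g · a = (-20)(-4) + (-30)(-2) = 140

140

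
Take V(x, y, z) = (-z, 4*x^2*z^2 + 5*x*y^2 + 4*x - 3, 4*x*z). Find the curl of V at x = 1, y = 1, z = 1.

(∇×V)₁ = ∂V₃/∂y − ∂V₂/∂z = -8*x^2*z
(∇×V)₂ = ∂V₁/∂z − ∂V₃/∂x = -4*z - 1
(∇×V)₃ = ∂V₂/∂x − ∂V₁/∂y = 8*x*z^2 + 5*y^2 + 4
∇×V = (-8*x^2*z, -4*z - 1, 8*x*z^2 + 5*y^2 + 4)
At (1, 1, 1): (-8, -5, 17).

(-8, -5, 17)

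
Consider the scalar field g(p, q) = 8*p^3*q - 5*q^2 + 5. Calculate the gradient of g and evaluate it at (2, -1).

∂g/∂p = 24*p^2*q
∂g/∂q = 8*p^3 - 10*q
∇g = (24*p^2*q, 8*p^3 - 10*q)
At (2, -1): (-96, 74).

(-96, 74)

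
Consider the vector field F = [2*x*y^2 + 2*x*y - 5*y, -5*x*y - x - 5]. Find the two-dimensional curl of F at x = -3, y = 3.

∂F₂/∂x = -5*y - 1
∂F₁/∂y = 4*x*y + 2*x - 5
Scalar curl = -4*x*y - 2*x - 5*y + 4
At (-3, 3): 31.

31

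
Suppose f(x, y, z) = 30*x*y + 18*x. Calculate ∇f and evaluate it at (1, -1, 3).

(-12, 30, 0)

∂f/∂x = 30*y + 18
∂f/∂y = 30*x
∂f/∂z = 0
∇f = (30*y + 18, 30*x, 0)
At (1, -1, 3): (-12, 30, 0).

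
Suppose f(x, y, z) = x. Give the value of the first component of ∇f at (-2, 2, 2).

1

(∇f)_1 = ∂f/∂x = 1
At (-2, 2, 2): 1.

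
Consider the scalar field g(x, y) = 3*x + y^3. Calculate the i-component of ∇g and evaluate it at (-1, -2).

(∇g)_1 = ∂g/∂x = 3
At (-1, -2): 3.

3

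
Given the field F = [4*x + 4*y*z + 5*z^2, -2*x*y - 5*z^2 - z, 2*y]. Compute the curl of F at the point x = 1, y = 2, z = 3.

(∇×F)₁ = ∂F₃/∂y − ∂F₂/∂z = 10*z + 3
(∇×F)₂ = ∂F₁/∂z − ∂F₃/∂x = 4*y + 10*z
(∇×F)₃ = ∂F₂/∂x − ∂F₁/∂y = -2*y - 4*z
∇×F = (10*z + 3, 4*y + 10*z, -2*y - 4*z)
At (1, 2, 3): (33, 38, -16).

(33, 38, -16)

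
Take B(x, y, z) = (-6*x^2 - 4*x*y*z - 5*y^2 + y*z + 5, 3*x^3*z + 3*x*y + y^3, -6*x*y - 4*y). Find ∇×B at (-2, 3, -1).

(∇×B)₁ = ∂B₃/∂y − ∂B₂/∂z = -3*x^3 - 6*x - 4
(∇×B)₂ = ∂B₁/∂z − ∂B₃/∂x = -4*x*y + 7*y
(∇×B)₃ = ∂B₂/∂x − ∂B₁/∂y = 9*x^2*z + 4*x*z + 13*y - z
∇×B = (-3*x^3 - 6*x - 4, -4*x*y + 7*y, 9*x^2*z + 4*x*z + 13*y - z)
At (-2, 3, -1): (32, 45, 12).

(32, 45, 12)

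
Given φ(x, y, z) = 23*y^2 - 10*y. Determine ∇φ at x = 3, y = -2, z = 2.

(0, -102, 0)

∂φ/∂x = 0
∂φ/∂y = 46*y - 10
∂φ/∂z = 0
∇φ = (0, 46*y - 10, 0)
At (3, -2, 2): (0, -102, 0).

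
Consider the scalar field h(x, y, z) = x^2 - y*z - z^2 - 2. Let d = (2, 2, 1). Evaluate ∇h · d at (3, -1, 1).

∂h/∂x = 2*x
∂h/∂y = -z
∂h/∂z = -y - 2*z
∇h at (3, -1, 1) = (6, -1, -1)
∇h · d = (6)(2) + (-1)(2) + (-1)(1) = 9

9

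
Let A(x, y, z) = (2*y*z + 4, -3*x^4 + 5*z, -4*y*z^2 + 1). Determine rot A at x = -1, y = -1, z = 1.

(∇×A)₁ = ∂A₃/∂y − ∂A₂/∂z = -4*z^2 - 5
(∇×A)₂ = ∂A₁/∂z − ∂A₃/∂x = 2*y
(∇×A)₃ = ∂A₂/∂x − ∂A₁/∂y = -12*x^3 - 2*z
∇×A = (-4*z^2 - 5, 2*y, -12*x^3 - 2*z)
At (-1, -1, 1): (-9, -2, 10).

(-9, -2, 10)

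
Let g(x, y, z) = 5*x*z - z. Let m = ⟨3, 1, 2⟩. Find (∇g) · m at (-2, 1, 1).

-7

∂g/∂x = 5*z
∂g/∂y = 0
∂g/∂z = 5*x - 1
∇g at (-2, 1, 1) = (5, 0, -11)
∇g · m = (5)(3) + (0)(1) + (-11)(2) = -7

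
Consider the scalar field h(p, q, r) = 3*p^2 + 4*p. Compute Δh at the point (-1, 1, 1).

∂²h/∂p² = 6
∂²h/∂q² = 0
∂²h/∂r² = 0
∇²h = 6
At (-1, 1, 1): 6.

6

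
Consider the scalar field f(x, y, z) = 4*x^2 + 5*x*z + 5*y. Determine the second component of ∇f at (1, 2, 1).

5

(∇f)_2 = ∂f/∂y = 5
At (1, 2, 1): 5.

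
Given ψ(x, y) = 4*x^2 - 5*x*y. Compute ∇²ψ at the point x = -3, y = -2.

8

∂²ψ/∂x² = 8
∂²ψ/∂y² = 0
∇²ψ = 8
At (-3, -2): 8.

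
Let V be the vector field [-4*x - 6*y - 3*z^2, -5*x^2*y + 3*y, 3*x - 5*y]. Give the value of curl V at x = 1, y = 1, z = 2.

(∇×V)₁ = ∂V₃/∂y − ∂V₂/∂z = -5
(∇×V)₂ = ∂V₁/∂z − ∂V₃/∂x = -6*z - 3
(∇×V)₃ = ∂V₂/∂x − ∂V₁/∂y = -10*x*y + 6
∇×V = (-5, -6*z - 3, -10*x*y + 6)
At (1, 1, 2): (-5, -15, -4).

(-5, -15, -4)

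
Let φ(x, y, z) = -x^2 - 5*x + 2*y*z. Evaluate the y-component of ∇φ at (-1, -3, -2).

(∇φ)_2 = ∂φ/∂y = 2*z
At (-1, -3, -2): -4.

-4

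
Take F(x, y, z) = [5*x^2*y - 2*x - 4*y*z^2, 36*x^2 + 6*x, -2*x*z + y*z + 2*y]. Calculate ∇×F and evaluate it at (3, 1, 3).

(∇×F)₁ = ∂F₃/∂y − ∂F₂/∂z = z + 2
(∇×F)₂ = ∂F₁/∂z − ∂F₃/∂x = -8*y*z + 2*z
(∇×F)₃ = ∂F₂/∂x − ∂F₁/∂y = -5*x^2 + 72*x + 4*z^2 + 6
∇×F = (z + 2, -8*y*z + 2*z, -5*x^2 + 72*x + 4*z^2 + 6)
At (3, 1, 3): (5, -18, 213).

(5, -18, 213)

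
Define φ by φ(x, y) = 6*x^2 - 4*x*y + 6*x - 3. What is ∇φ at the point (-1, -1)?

∂φ/∂x = 12*x - 4*y + 6
∂φ/∂y = -4*x
∇φ = (12*x - 4*y + 6, -4*x)
At (-1, -1): (-2, 4).

(-2, 4)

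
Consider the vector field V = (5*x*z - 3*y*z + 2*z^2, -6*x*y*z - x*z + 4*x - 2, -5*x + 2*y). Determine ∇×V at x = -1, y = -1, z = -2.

(∇×V)₁ = ∂V₃/∂y − ∂V₂/∂z = 6*x*y + x + 2
(∇×V)₂ = ∂V₁/∂z − ∂V₃/∂x = 5*x - 3*y + 4*z + 5
(∇×V)₃ = ∂V₂/∂x − ∂V₁/∂y = -6*y*z + 2*z + 4
∇×V = (6*x*y + x + 2, 5*x - 3*y + 4*z + 5, -6*y*z + 2*z + 4)
At (-1, -1, -2): (7, -5, -12).

(7, -5, -12)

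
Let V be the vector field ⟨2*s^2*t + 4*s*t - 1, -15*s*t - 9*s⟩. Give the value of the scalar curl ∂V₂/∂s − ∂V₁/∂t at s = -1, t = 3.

∂V₂/∂s = -15*t - 9
∂V₁/∂t = 2*s^2 + 4*s
Scalar curl = -2*s^2 - 4*s - 15*t - 9
At (-1, 3): -52.

-52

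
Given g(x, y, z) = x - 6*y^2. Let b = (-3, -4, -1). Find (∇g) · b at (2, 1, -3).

45

∂g/∂x = 1
∂g/∂y = -12*y
∂g/∂z = 0
∇g at (2, 1, -3) = (1, -12, 0)
∇g · b = (1)(-3) + (-12)(-4) + (0)(-1) = 45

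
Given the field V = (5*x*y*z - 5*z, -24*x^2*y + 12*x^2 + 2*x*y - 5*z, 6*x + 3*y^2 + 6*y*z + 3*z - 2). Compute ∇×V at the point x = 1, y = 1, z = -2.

(-1, -6, -12)

(∇×V)₁ = ∂V₃/∂y − ∂V₂/∂z = 6*y + 6*z + 5
(∇×V)₂ = ∂V₁/∂z − ∂V₃/∂x = 5*x*y - 11
(∇×V)₃ = ∂V₂/∂x − ∂V₁/∂y = -48*x*y - 5*x*z + 24*x + 2*y
∇×V = (6*y + 6*z + 5, 5*x*y - 11, -48*x*y - 5*x*z + 24*x + 2*y)
At (1, 1, -2): (-1, -6, -12).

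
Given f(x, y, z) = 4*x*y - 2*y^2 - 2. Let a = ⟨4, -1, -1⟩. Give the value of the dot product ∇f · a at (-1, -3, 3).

-56

∂f/∂x = 4*y
∂f/∂y = 4*x - 4*y
∂f/∂z = 0
∇f at (-1, -3, 3) = (-12, 8, 0)
∇f · a = (-12)(4) + (8)(-1) + (0)(-1) = -56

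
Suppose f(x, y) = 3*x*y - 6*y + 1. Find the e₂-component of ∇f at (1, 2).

-3

(∇f)_2 = ∂f/∂y = 3*x - 6
At (1, 2): -3.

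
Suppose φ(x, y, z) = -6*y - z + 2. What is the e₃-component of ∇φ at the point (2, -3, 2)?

(∇φ)_3 = ∂φ/∂z = -1
At (2, -3, 2): -1.

-1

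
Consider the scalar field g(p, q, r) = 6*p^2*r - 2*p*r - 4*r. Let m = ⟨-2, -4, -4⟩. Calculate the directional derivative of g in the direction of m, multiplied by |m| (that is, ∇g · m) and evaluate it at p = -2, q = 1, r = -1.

∂g/∂p = 12*p*r - 2*r
∂g/∂q = 0
∂g/∂r = 6*p^2 - 2*p - 4
∇g at (-2, 1, -1) = (26, 0, 24)
∇g · m = (26)(-2) + (0)(-4) + (24)(-4) = -148

-148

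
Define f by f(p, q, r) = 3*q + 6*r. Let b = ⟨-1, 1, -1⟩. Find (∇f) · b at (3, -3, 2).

∂f/∂p = 0
∂f/∂q = 3
∂f/∂r = 6
∇f at (3, -3, 2) = (0, 3, 6)
∇f · b = (0)(-1) + (3)(1) + (6)(-1) = -3

-3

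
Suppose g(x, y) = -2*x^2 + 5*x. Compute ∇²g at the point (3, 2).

-4

∂²g/∂x² = -4
∂²g/∂y² = 0
∇²g = -4
At (3, 2): -4.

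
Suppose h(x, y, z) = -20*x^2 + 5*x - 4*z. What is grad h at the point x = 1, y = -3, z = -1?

∂h/∂x = -40*x + 5
∂h/∂y = 0
∂h/∂z = -4
∇h = (-40*x + 5, 0, -4)
At (1, -3, -1): (-35, 0, -4).

(-35, 0, -4)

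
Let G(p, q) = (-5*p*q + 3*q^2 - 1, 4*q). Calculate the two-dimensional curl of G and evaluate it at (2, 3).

-8

∂G₂/∂p = 0
∂G₁/∂q = -5*p + 6*q
Scalar curl = 5*p - 6*q
At (2, 3): -8.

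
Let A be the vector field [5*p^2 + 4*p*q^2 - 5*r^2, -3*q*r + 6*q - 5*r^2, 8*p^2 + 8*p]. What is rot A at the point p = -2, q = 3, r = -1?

(∇×A)₁ = ∂A₃/∂q − ∂A₂/∂r = 3*q + 10*r
(∇×A)₂ = ∂A₁/∂r − ∂A₃/∂p = -16*p - 10*r - 8
(∇×A)₃ = ∂A₂/∂p − ∂A₁/∂q = -8*p*q
∇×A = (3*q + 10*r, -16*p - 10*r - 8, -8*p*q)
At (-2, 3, -1): (-1, 34, 48).

(-1, 34, 48)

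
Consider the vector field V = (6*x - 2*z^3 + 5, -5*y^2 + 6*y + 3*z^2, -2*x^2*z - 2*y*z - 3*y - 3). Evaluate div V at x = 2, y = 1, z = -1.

-8

∂V₁/∂x = 6
∂V₂/∂y = -10*y + 6
∂V₃/∂z = -2*x^2 - 2*y
∇·V = -2*x^2 - 12*y + 12
At (2, 1, -1): -8.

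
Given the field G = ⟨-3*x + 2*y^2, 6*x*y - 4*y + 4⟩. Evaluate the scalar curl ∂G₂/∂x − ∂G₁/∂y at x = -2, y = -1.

∂G₂/∂x = 6*y
∂G₁/∂y = 4*y
Scalar curl = 2*y
At (-2, -1): -2.

-2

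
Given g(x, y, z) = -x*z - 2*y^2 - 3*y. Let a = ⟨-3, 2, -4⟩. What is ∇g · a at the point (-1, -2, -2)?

∂g/∂x = -z
∂g/∂y = -4*y - 3
∂g/∂z = -x
∇g at (-1, -2, -2) = (2, 5, 1)
∇g · a = (2)(-3) + (5)(2) + (1)(-4) = 0

0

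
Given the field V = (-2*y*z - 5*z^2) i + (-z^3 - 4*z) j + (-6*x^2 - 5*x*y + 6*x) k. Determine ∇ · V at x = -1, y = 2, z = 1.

0

∂V₁/∂x = 0
∂V₂/∂y = 0
∂V₃/∂z = 0
∇·V = 0
At (-1, 2, 1): 0.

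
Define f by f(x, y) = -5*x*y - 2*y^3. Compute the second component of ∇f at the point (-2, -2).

-14

(∇f)_2 = ∂f/∂y = -5*x - 6*y^2
At (-2, -2): -14.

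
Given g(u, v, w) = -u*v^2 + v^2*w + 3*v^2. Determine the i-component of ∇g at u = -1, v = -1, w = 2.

(∇g)_1 = ∂g/∂u = -v^2
At (-1, -1, 2): -1.

-1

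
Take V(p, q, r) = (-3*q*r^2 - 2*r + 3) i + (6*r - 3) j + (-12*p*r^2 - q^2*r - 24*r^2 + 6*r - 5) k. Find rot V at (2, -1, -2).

(∇×V)₁ = ∂V₃/∂q − ∂V₂/∂r = -2*q*r - 6
(∇×V)₂ = ∂V₁/∂r − ∂V₃/∂p = -6*q*r + 12*r^2 - 2
(∇×V)₃ = ∂V₂/∂p − ∂V₁/∂q = 3*r^2
∇×V = (-2*q*r - 6, -6*q*r + 12*r^2 - 2, 3*r^2)
At (2, -1, -2): (-10, 34, 12).

(-10, 34, 12)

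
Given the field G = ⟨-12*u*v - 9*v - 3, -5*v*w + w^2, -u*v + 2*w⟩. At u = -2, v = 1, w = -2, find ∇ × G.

(∇×G)₁ = ∂G₃/∂v − ∂G₂/∂w = -u + 5*v - 2*w
(∇×G)₂ = ∂G₁/∂w − ∂G₃/∂u = v
(∇×G)₃ = ∂G₂/∂u − ∂G₁/∂v = 12*u + 9
∇×G = (-u + 5*v - 2*w, v, 12*u + 9)
At (-2, 1, -2): (11, 1, -15).

(11, 1, -15)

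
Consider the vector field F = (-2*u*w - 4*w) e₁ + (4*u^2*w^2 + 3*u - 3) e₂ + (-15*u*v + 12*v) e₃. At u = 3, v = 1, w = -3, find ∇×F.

(∇×F)₁ = ∂F₃/∂v − ∂F₂/∂w = -8*u^2*w - 15*u + 12
(∇×F)₂ = ∂F₁/∂w − ∂F₃/∂u = -2*u + 15*v - 4
(∇×F)₃ = ∂F₂/∂u − ∂F₁/∂v = 8*u*w^2 + 3
∇×F = (-8*u^2*w - 15*u + 12, -2*u + 15*v - 4, 8*u*w^2 + 3)
At (3, 1, -3): (183, 5, 219).

(183, 5, 219)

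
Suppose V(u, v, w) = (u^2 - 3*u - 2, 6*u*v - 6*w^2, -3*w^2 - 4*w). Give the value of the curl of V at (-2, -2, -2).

(∇×V)₁ = ∂V₃/∂v − ∂V₂/∂w = 12*w
(∇×V)₂ = ∂V₁/∂w − ∂V₃/∂u = 0
(∇×V)₃ = ∂V₂/∂u − ∂V₁/∂v = 6*v
∇×V = (12*w, 0, 6*v)
At (-2, -2, -2): (-24, 0, -12).

(-24, 0, -12)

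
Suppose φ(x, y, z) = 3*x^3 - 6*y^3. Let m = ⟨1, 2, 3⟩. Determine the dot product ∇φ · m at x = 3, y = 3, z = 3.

∂φ/∂x = 9*x^2
∂φ/∂y = -18*y^2
∂φ/∂z = 0
∇φ at (3, 3, 3) = (81, -162, 0)
∇φ · m = (81)(1) + (-162)(2) + (0)(3) = -243

-243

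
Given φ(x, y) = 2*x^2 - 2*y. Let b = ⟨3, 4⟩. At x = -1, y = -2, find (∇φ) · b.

-20

∂φ/∂x = 4*x
∂φ/∂y = -2
∇φ at (-1, -2) = (-4, -2)
∇φ · b = (-4)(3) + (-2)(4) = -20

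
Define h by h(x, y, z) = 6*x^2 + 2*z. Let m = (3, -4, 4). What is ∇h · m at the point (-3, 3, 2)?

∂h/∂x = 12*x
∂h/∂y = 0
∂h/∂z = 2
∇h at (-3, 3, 2) = (-36, 0, 2)
∇h · m = (-36)(3) + (0)(-4) + (2)(4) = -100

-100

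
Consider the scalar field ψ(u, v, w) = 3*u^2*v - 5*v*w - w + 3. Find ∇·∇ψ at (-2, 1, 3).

6

∂²ψ/∂u² = 6*v
∂²ψ/∂v² = 0
∂²ψ/∂w² = 0
∇²ψ = 6*v
At (-2, 1, 3): 6.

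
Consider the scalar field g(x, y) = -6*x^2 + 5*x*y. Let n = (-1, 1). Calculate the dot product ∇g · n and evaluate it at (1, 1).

∂g/∂x = -12*x + 5*y
∂g/∂y = 5*x
∇g at (1, 1) = (-7, 5)
∇g · n = (-7)(-1) + (5)(1) = 12

12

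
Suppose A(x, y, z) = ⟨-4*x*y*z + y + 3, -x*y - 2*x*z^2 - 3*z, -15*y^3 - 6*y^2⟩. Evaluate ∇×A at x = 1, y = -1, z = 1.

(∇×A)₁ = ∂A₃/∂y − ∂A₂/∂z = 4*x*z - 45*y^2 - 12*y + 3
(∇×A)₂ = ∂A₁/∂z − ∂A₃/∂x = -4*x*y
(∇×A)₃ = ∂A₂/∂x − ∂A₁/∂y = 4*x*z - y - 2*z^2 - 1
∇×A = (4*x*z - 45*y^2 - 12*y + 3, -4*x*y, 4*x*z - y - 2*z^2 - 1)
At (1, -1, 1): (-26, 4, 2).

(-26, 4, 2)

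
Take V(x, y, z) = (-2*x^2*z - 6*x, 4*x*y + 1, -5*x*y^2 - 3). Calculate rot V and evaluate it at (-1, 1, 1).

(10, 3, 4)

(∇×V)₁ = ∂V₃/∂y − ∂V₂/∂z = -10*x*y
(∇×V)₂ = ∂V₁/∂z − ∂V₃/∂x = -2*x^2 + 5*y^2
(∇×V)₃ = ∂V₂/∂x − ∂V₁/∂y = 4*y
∇×V = (-10*x*y, -2*x^2 + 5*y^2, 4*y)
At (-1, 1, 1): (10, 3, 4).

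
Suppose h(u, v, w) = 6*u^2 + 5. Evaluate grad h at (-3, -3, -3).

∂h/∂u = 12*u
∂h/∂v = 0
∂h/∂w = 0
∇h = (12*u, 0, 0)
At (-3, -3, -3): (-36, 0, 0).

(-36, 0, 0)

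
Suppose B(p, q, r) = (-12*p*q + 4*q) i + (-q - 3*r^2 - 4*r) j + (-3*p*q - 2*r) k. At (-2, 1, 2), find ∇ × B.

(∇×B)₁ = ∂B₃/∂q − ∂B₂/∂r = -3*p + 6*r + 4
(∇×B)₂ = ∂B₁/∂r − ∂B₃/∂p = 3*q
(∇×B)₃ = ∂B₂/∂p − ∂B₁/∂q = 12*p - 4
∇×B = (-3*p + 6*r + 4, 3*q, 12*p - 4)
At (-2, 1, 2): (22, 3, -28).

(22, 3, -28)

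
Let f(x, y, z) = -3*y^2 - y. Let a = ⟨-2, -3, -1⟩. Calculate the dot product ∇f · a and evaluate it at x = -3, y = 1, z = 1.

21

∂f/∂x = 0
∂f/∂y = -6*y - 1
∂f/∂z = 0
∇f at (-3, 1, 1) = (0, -7, 0)
∇f · a = (0)(-2) + (-7)(-3) + (0)(-1) = 21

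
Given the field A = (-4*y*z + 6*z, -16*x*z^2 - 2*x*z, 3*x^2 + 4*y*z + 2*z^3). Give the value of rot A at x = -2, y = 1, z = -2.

(∇×A)₁ = ∂A₃/∂y − ∂A₂/∂z = 32*x*z + 2*x + 4*z
(∇×A)₂ = ∂A₁/∂z − ∂A₃/∂x = -6*x - 4*y + 6
(∇×A)₃ = ∂A₂/∂x − ∂A₁/∂y = -16*z^2 + 2*z
∇×A = (32*x*z + 2*x + 4*z, -6*x - 4*y + 6, -16*z^2 + 2*z)
At (-2, 1, -2): (116, 14, -68).

(116, 14, -68)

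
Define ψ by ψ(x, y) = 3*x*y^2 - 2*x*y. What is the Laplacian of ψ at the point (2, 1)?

∂²ψ/∂x² = 0
∂²ψ/∂y² = 6*x
∇²ψ = 6*x
At (2, 1): 12.

12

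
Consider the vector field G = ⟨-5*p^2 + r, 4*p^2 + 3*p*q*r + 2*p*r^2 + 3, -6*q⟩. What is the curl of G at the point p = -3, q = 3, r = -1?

(9, 1, -31)

(∇×G)₁ = ∂G₃/∂q − ∂G₂/∂r = -3*p*q - 4*p*r - 6
(∇×G)₂ = ∂G₁/∂r − ∂G₃/∂p = 1
(∇×G)₃ = ∂G₂/∂p − ∂G₁/∂q = 8*p + 3*q*r + 2*r^2
∇×G = (-3*p*q - 4*p*r - 6, 1, 8*p + 3*q*r + 2*r^2)
At (-3, 3, -1): (9, 1, -31).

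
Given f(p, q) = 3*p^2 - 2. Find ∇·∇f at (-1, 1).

6

∂²f/∂p² = 6
∂²f/∂q² = 0
∇²f = 6
At (-1, 1): 6.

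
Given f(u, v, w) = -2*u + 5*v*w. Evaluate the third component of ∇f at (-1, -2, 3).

-10

(∇f)_3 = ∂f/∂w = 5*v
At (-1, -2, 3): -10.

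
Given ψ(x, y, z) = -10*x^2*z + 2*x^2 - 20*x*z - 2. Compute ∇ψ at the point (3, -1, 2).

(-148, 0, -150)

∂ψ/∂x = -20*x*z + 4*x - 20*z
∂ψ/∂y = 0
∂ψ/∂z = -10*x^2 - 20*x
∇ψ = (-20*x*z + 4*x - 20*z, 0, -10*x^2 - 20*x)
At (3, -1, 2): (-148, 0, -150).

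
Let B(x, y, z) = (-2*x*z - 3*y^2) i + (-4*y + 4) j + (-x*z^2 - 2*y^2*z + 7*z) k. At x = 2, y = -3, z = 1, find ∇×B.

(∇×B)₁ = ∂B₃/∂y − ∂B₂/∂z = -4*y*z
(∇×B)₂ = ∂B₁/∂z − ∂B₃/∂x = -2*x + z^2
(∇×B)₃ = ∂B₂/∂x − ∂B₁/∂y = 6*y
∇×B = (-4*y*z, -2*x + z^2, 6*y)
At (2, -3, 1): (12, -3, -18).

(12, -3, -18)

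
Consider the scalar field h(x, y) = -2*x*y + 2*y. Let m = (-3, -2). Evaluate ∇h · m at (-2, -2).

-24

∂h/∂x = -2*y
∂h/∂y = -2*x + 2
∇h at (-2, -2) = (4, 6)
∇h · m = (4)(-3) + (6)(-2) = -24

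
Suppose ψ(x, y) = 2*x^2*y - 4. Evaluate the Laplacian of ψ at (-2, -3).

-12

∂²ψ/∂x² = 4*y
∂²ψ/∂y² = 0
∇²ψ = 4*y
At (-2, -3): -12.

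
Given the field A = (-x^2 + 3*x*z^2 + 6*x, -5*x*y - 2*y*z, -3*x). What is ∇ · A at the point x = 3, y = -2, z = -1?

∂A₁/∂x = -2*x + 3*z^2 + 6
∂A₂/∂y = -5*x - 2*z
∂A₃/∂z = 0
∇·A = -7*x + 3*z^2 - 2*z + 6
At (3, -2, -1): -10.

-10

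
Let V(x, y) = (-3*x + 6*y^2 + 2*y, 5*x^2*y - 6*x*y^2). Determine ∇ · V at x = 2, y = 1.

∂V₁/∂x = -3
∂V₂/∂y = 5*x^2 - 12*x*y
∇·V = 5*x^2 - 12*x*y - 3
At (2, 1): -7.

-7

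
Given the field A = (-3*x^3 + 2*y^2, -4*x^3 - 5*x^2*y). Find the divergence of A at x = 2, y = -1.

-56

∂A₁/∂x = -9*x^2
∂A₂/∂y = -5*x^2
∇·A = -14*x^2
At (2, -1): -56.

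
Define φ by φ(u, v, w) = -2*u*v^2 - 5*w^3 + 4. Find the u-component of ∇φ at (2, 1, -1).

-2

(∇φ)_1 = ∂φ/∂u = -2*v^2
At (2, 1, -1): -2.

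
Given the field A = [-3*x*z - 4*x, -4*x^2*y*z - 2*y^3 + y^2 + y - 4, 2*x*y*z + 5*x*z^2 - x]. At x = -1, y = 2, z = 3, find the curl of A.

(2, -53, 48)

(∇×A)₁ = ∂A₃/∂y − ∂A₂/∂z = 4*x^2*y + 2*x*z
(∇×A)₂ = ∂A₁/∂z − ∂A₃/∂x = -3*x - 2*y*z - 5*z^2 + 1
(∇×A)₃ = ∂A₂/∂x − ∂A₁/∂y = -8*x*y*z
∇×A = (4*x^2*y + 2*x*z, -3*x - 2*y*z - 5*z^2 + 1, -8*x*y*z)
At (-1, 2, 3): (2, -53, 48).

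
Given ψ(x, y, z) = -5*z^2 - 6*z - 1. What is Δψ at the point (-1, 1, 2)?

∂²ψ/∂x² = 0
∂²ψ/∂y² = 0
∂²ψ/∂z² = -10
∇²ψ = -10
At (-1, 1, 2): -10.

-10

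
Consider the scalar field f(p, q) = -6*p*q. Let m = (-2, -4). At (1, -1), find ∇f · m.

∂f/∂p = -6*q
∂f/∂q = -6*p
∇f at (1, -1) = (6, -6)
∇f · m = (6)(-2) + (-6)(-4) = 12

12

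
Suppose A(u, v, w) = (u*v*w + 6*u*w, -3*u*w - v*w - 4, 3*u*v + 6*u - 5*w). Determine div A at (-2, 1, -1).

-11

∂A₁/∂u = v*w + 6*w
∂A₂/∂v = -w
∂A₃/∂w = -5
∇·A = v*w + 5*w - 5
At (-2, 1, -1): -11.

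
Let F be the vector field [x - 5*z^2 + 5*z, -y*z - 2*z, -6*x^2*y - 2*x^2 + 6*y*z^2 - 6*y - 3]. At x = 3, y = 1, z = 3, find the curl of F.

(∇×F)₁ = ∂F₃/∂y − ∂F₂/∂z = -6*x^2 + y + 6*z^2 - 4
(∇×F)₂ = ∂F₁/∂z − ∂F₃/∂x = 12*x*y + 4*x - 10*z + 5
(∇×F)₃ = ∂F₂/∂x − ∂F₁/∂y = 0
∇×F = (-6*x^2 + y + 6*z^2 - 4, 12*x*y + 4*x - 10*z + 5, 0)
At (3, 1, 3): (-3, 23, 0).

(-3, 23, 0)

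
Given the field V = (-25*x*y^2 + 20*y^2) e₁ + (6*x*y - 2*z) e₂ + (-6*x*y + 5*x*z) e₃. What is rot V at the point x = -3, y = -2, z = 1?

(∇×V)₁ = ∂V₃/∂y − ∂V₂/∂z = -6*x + 2
(∇×V)₂ = ∂V₁/∂z − ∂V₃/∂x = 6*y - 5*z
(∇×V)₃ = ∂V₂/∂x − ∂V₁/∂y = 50*x*y - 34*y
∇×V = (-6*x + 2, 6*y - 5*z, 50*x*y - 34*y)
At (-3, -2, 1): (20, -17, 368).

(20, -17, 368)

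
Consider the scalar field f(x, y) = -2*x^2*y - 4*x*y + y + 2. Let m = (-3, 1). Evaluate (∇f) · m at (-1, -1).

3

∂f/∂x = -4*x*y - 4*y
∂f/∂y = -2*x^2 - 4*x + 1
∇f at (-1, -1) = (0, 3)
∇f · m = (0)(-3) + (3)(1) = 3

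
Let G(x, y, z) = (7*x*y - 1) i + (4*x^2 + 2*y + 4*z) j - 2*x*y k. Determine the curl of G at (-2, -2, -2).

(0, -4, -2)

(∇×G)₁ = ∂G₃/∂y − ∂G₂/∂z = -2*x - 4
(∇×G)₂ = ∂G₁/∂z − ∂G₃/∂x = 2*y
(∇×G)₃ = ∂G₂/∂x − ∂G₁/∂y = x
∇×G = (-2*x - 4, 2*y, x)
At (-2, -2, -2): (0, -4, -2).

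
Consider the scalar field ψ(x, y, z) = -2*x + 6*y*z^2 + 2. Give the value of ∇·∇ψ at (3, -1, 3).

-12

∂²ψ/∂x² = 0
∂²ψ/∂y² = 0
∂²ψ/∂z² = 12*y
∇²ψ = 12*y
At (3, -1, 3): -12.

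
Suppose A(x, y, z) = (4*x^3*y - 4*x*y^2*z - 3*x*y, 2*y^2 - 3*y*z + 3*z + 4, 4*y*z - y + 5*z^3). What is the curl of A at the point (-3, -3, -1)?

(∇×A)₁ = ∂A₃/∂y − ∂A₂/∂z = 3*y + 4*z - 4
(∇×A)₂ = ∂A₁/∂z − ∂A₃/∂x = -4*x*y^2
(∇×A)₃ = ∂A₂/∂x − ∂A₁/∂y = -4*x^3 + 8*x*y*z + 3*x
∇×A = (3*y + 4*z - 4, -4*x*y^2, -4*x^3 + 8*x*y*z + 3*x)
At (-3, -3, -1): (-17, 108, 27).

(-17, 108, 27)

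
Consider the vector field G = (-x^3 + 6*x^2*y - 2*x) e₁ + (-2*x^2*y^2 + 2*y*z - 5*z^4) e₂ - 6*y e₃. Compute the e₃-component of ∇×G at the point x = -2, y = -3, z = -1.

48

(∇×G)_3 = ∂G₂/∂x − ∂G₁/∂y
= -4*x*y^2 − (6*x^2)
= -6*x^2 - 4*x*y^2
At (-2, -3, -1): 48.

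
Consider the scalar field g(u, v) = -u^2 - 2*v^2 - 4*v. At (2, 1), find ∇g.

∂g/∂u = -2*u
∂g/∂v = -4*v - 4
∇g = (-2*u, -4*v - 4)
At (2, 1): (-4, -8).

(-4, -8)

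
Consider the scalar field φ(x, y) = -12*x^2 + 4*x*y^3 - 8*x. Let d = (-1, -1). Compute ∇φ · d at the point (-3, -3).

∂φ/∂x = -24*x + 4*y^3 - 8
∂φ/∂y = 12*x*y^2
∇φ at (-3, -3) = (-44, -324)
∇φ · d = (-44)(-1) + (-324)(-1) = 368

368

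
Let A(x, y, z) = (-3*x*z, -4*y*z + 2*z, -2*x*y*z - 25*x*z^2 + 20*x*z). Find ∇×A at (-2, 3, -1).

(∇×A)₁ = ∂A₃/∂y − ∂A₂/∂z = -2*x*z + 4*y - 2
(∇×A)₂ = ∂A₁/∂z − ∂A₃/∂x = -3*x + 2*y*z + 25*z^2 - 20*z
(∇×A)₃ = ∂A₂/∂x − ∂A₁/∂y = 0
∇×A = (-2*x*z + 4*y - 2, -3*x + 2*y*z + 25*z^2 - 20*z, 0)
At (-2, 3, -1): (6, 45, 0).

(6, 45, 0)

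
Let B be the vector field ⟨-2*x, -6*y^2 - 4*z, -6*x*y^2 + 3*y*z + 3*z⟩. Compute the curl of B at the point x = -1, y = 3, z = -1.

(∇×B)₁ = ∂B₃/∂y − ∂B₂/∂z = -12*x*y + 3*z + 4
(∇×B)₂ = ∂B₁/∂z − ∂B₃/∂x = 6*y^2
(∇×B)₃ = ∂B₂/∂x − ∂B₁/∂y = 0
∇×B = (-12*x*y + 3*z + 4, 6*y^2, 0)
At (-1, 3, -1): (37, 54, 0).

(37, 54, 0)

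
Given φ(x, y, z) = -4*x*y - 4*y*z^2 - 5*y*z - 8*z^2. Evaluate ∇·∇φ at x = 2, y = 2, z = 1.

∂²φ/∂x² = 0
∂²φ/∂y² = 0
∂²φ/∂z² = -8*(y + 2)
∇²φ = -8*y - 16
At (2, 2, 1): -32.

-32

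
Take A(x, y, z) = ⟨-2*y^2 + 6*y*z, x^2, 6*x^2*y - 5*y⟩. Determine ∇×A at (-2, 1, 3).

(∇×A)₁ = ∂A₃/∂y − ∂A₂/∂z = 6*x^2 - 5
(∇×A)₂ = ∂A₁/∂z − ∂A₃/∂x = -12*x*y + 6*y
(∇×A)₃ = ∂A₂/∂x − ∂A₁/∂y = 2*x + 4*y - 6*z
∇×A = (6*x^2 - 5, -12*x*y + 6*y, 2*x + 4*y - 6*z)
At (-2, 1, 3): (19, 30, -18).

(19, 30, -18)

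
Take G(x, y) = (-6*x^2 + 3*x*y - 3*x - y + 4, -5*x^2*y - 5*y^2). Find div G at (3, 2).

-98

∂G₁/∂x = -12*x + 3*y - 3
∂G₂/∂y = -5*x^2 - 10*y
∇·G = -5*x^2 - 12*x - 7*y - 3
At (3, 2): -98.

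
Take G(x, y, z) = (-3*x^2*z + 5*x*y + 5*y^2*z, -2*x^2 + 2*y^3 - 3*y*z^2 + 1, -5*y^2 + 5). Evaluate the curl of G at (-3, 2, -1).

(∇×G)₁ = ∂G₃/∂y − ∂G₂/∂z = 6*y*z - 10*y
(∇×G)₂ = ∂G₁/∂z − ∂G₃/∂x = -3*x^2 + 5*y^2
(∇×G)₃ = ∂G₂/∂x − ∂G₁/∂y = -9*x - 10*y*z
∇×G = (6*y*z - 10*y, -3*x^2 + 5*y^2, -9*x - 10*y*z)
At (-3, 2, -1): (-32, -7, 47).

(-32, -7, 47)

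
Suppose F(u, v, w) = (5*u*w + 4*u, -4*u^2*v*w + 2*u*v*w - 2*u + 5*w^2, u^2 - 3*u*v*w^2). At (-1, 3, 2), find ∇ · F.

38

∂F₁/∂u = 5*w + 4
∂F₂/∂v = -4*u^2*w + 2*u*w
∂F₃/∂w = -6*u*v*w
∇·F = -4*u^2*w - 6*u*v*w + 2*u*w + 5*w + 4
At (-1, 3, 2): 38.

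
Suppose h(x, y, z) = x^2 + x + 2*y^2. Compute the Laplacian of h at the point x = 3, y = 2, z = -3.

∂²h/∂x² = 2
∂²h/∂y² = 4
∂²h/∂z² = 0
∇²h = 6
At (3, 2, -3): 6.

6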